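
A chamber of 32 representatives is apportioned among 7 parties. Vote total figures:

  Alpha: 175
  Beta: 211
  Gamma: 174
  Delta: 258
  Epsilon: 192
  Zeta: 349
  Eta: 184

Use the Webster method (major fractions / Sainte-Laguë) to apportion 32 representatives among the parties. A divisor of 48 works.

With modified divisor 48: modified quotas Alpha 3.646, Beta 4.396, Gamma 3.625, Delta 5.375, Epsilon 4.000, Zeta 7.271, Eta 3.833.
Rounding to the nearest integer: Alpha 4, Beta 4, Gamma 4, Delta 5, Epsilon 4, Zeta 7, Eta 4 (total 32).

Alpha 4; Beta 4; Gamma 4; Delta 5; Epsilon 4; Zeta 7; Eta 4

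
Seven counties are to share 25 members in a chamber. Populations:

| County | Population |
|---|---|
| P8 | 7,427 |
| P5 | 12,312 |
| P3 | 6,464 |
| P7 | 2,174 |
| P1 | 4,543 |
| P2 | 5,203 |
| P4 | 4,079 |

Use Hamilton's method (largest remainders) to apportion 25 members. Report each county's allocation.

P8=4, P5=7, P3=4, P7=1, P1=3, P2=3, P4=3

Total 42202; standard divisor 42202/25 ≈ 1688.08.
Standard quotas: P8 4.3997, P5 7.2935, P3 3.8292, P7 1.2879, P1 2.6912, P2 3.0822, P4 2.4164.
Lower quotas: P8 4, P5 7, P3 3, P7 1, P1 2, P2 3, P4 2 (sum 22, leaving 3 seats).
Remainders in descending order: P3 0.8292, P1 0.6912, P4 0.4164, P8 0.3997, P5 0.2935, P7 0.2879, P2 0.0822.
Largest remainders: P3, P1, P4 receive the extra seats.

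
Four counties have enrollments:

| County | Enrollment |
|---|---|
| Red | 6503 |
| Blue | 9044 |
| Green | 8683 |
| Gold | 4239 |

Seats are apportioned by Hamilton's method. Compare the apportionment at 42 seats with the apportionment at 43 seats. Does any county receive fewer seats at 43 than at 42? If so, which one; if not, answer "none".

At 42 seats: Red 10, Blue 13, Green 13, Gold 6.
At 43 seats: Red 10, Blue 14, Green 13, Gold 6.
No county's allocation decreased.

none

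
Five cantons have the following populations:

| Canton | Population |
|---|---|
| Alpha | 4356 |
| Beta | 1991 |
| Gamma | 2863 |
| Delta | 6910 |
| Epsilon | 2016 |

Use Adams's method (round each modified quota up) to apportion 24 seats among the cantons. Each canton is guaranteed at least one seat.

Standard divisor 18136/24 ≈ 755.667; standard quotas: Alpha 5.764, Beta 2.635, Gamma 3.789, Delta 9.144, Epsilon 2.668.
Rounding up gives 6, 3, 4, 10, 3 = 26 seats, so the divisor must be adjusted.
With modified divisor 867: modified quotas Alpha 5.024, Beta 2.296, Gamma 3.302, Delta 7.970, Epsilon 2.325.
Rounding up: Alpha 6, Beta 3, Gamma 4, Delta 8, Epsilon 3 (total 24).

Alpha=6; Beta=3; Gamma=4; Delta=8; Epsilon=3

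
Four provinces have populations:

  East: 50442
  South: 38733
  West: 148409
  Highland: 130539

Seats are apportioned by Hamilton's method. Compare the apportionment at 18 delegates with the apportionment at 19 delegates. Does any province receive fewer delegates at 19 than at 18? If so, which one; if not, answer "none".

East

At 18 seats: East 3, South 2, West 7, Highland 6.
At 19 seats: East 2, South 2, West 8, Highland 7.
East drops from 3 to 2.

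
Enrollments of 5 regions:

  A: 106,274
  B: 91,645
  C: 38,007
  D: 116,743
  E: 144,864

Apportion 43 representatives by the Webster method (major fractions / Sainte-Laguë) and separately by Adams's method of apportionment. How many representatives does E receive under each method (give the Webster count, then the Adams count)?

Webster: A 9, B 8, C 3, D 10, E 13.
Adams: A 9, B 8, C 4, D 10, E 12.
E gets 13 under Webster and 12 under Adams.

13 and 12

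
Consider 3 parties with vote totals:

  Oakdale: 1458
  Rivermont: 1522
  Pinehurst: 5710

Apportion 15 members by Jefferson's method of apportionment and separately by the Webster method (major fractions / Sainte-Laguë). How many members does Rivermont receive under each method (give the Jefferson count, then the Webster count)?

2 and 3

Jefferson: Oakdale 2, Rivermont 2, Pinehurst 11.
Webster: Oakdale 2, Rivermont 3, Pinehurst 10.
Rivermont gets 2 under Jefferson and 3 under Webster.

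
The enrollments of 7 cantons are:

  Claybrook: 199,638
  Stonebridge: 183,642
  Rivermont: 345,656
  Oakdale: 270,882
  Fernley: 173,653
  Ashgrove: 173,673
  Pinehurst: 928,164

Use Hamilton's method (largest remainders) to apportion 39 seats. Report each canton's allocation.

Claybrook 3, Stonebridge 3, Rivermont 6, Oakdale 5, Fernley 3, Ashgrove 3, Pinehurst 16

Standard divisor: 2275308 ÷ 39 ≈ 58341.231.
Standard quotas: Claybrook 3.4219, Stonebridge 3.1477, Rivermont 5.9247, Oakdale 4.6431, Fernley 2.9765, Ashgrove 2.9768, Pinehurst 15.9092.
Lower quotas: Claybrook 3, Stonebridge 3, Rivermont 5, Oakdale 4, Fernley 2, Ashgrove 2, Pinehurst 15 (sum 34, leaving 5 seats).
Remainders in descending order: Ashgrove 0.9768, Fernley 0.9765, Rivermont 0.9247, Pinehurst 0.9092, Oakdale 0.6431, Claybrook 0.4219, Stonebridge 0.1477.
Largest remainders: Ashgrove, Fernley, Rivermont, Pinehurst, Oakdale receive the extra seats.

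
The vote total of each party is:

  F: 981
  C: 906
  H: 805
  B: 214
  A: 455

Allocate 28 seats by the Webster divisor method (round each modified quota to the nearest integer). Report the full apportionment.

F 8, C 7, H 7, B 2, A 4

Standard divisor 3361/28 ≈ 120.036; standard quotas: F 8.173, C 7.548, H 6.706, B 1.783, A 3.791.
Rounding to the nearest integer gives 8, 8, 7, 2, 4 = 29 seats, so the divisor must be adjusted.
With modified divisor 122: modified quotas F 8.041, C 7.426, H 6.598, B 1.754, A 3.730.
Rounding to the nearest integer: F 8, C 7, H 7, B 2, A 4 (total 28).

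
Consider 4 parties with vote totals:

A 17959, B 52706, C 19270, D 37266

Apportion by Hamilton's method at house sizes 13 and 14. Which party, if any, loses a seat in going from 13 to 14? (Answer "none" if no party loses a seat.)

none

At 13 seats: A 2, B 5, C 2, D 4.
At 14 seats: A 2, B 6, C 2, D 4.
No party's allocation decreased.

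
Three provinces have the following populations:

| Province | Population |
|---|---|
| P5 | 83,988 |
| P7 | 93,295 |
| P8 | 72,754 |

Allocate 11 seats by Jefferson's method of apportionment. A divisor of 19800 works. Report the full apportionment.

With modified divisor 19800: modified quotas P5 4.242, P7 4.712, P8 3.674.
Rounding down: P5 4, P7 4, P8 3 (total 11).

P5 4; P7 4; P8 3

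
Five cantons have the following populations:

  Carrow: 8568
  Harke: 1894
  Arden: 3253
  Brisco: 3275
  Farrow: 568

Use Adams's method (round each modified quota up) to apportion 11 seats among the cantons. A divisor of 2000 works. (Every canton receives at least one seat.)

With modified divisor 2000: modified quotas Carrow 4.284, Harke 0.947, Arden 1.627, Brisco 1.637, Farrow 0.284.
Rounding up: Carrow 5, Harke 1, Arden 2, Brisco 2, Farrow 1 (total 11).

Carrow 5, Harke 1, Arden 2, Brisco 2, Farrow 1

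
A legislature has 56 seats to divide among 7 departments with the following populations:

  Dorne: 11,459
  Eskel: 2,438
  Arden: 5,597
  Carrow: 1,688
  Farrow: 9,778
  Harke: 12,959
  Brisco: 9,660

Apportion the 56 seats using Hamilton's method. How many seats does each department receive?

Standard divisor: 53579 ÷ 56 ≈ 956.768.
Standard quotas: Dorne 11.9768, Eskel 2.5482, Arden 5.8499, Carrow 1.7643, Farrow 10.2198, Harke 13.5446, Brisco 10.0965.
Lower quotas: Dorne 11, Eskel 2, Arden 5, Carrow 1, Farrow 10, Harke 13, Brisco 10 (sum 52, leaving 4 seats).
Remainders in descending order: Dorne 0.9768, Arden 0.8499, Carrow 0.7643, Eskel 0.5482, Harke 0.5446, Farrow 0.2198, Brisco 0.0965.
Largest remainders: Dorne, Arden, Carrow, Eskel receive the extra seats.

Dorne: 12; Eskel: 3; Arden: 6; Carrow: 2; Farrow: 10; Harke: 13; Brisco: 10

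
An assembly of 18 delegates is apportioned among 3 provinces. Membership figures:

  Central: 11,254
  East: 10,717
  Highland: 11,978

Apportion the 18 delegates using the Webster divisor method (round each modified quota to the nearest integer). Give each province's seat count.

Standard divisor 33949/18 ≈ 1886.056; standard quotas: Central 5.967, East 5.682, Highland 6.351.
Rounding to the nearest integer gives Central 6, East 6, Highland 6 — total 18, matching the house size, so no adjustment is needed.

Central 6, East 6, Highland 6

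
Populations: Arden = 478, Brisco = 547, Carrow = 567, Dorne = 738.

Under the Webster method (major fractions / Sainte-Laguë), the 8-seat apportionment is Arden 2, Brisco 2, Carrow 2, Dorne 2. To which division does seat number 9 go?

Dorne

Priority for the next seat is population ÷ (current seats + 0.5).
Priorities: Arden 191.200, Brisco 218.800, Carrow 226.800, Dorne 295.200.
Highest priority: Dorne.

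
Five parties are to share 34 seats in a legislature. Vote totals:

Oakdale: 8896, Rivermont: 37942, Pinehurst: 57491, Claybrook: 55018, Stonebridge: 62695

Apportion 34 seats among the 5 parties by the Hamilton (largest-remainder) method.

Oakdale=1, Rivermont=6, Pinehurst=9, Claybrook=8, Stonebridge=10

The standard divisor is 222042/34 ≈ 6530.647.
Standard quotas: Oakdale 1.3622, Rivermont 5.8098, Pinehurst 8.8033, Claybrook 8.4246, Stonebridge 9.6001.
Lower quotas: Oakdale 1, Rivermont 5, Pinehurst 8, Claybrook 8, Stonebridge 9 (sum 31, leaving 3 seats).
Remainders in descending order: Rivermont 0.8098, Pinehurst 0.8033, Stonebridge 0.6001, Claybrook 0.4246, Oakdale 0.3622.
Largest remainders: Rivermont, Pinehurst, Stonebridge receive the extra seats.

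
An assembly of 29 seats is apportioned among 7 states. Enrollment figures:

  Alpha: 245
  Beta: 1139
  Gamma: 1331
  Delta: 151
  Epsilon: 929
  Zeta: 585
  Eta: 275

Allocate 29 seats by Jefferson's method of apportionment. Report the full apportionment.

Standard divisor 4655/29 ≈ 160.517; standard quotas: Alpha 1.526, Beta 7.096, Gamma 8.292, Delta 0.941, Epsilon 5.788, Zeta 3.644, Eta 1.713.
Rounding down gives 1, 7, 8, 0, 5, 3, 1 = 25 seats, so the divisor must be adjusted.
With modified divisor 144: modified quotas Alpha 1.701, Beta 7.910, Gamma 9.243, Delta 1.049, Epsilon 6.451, Zeta 4.062, Eta 1.910.
Rounding down: Alpha 1, Beta 7, Gamma 9, Delta 1, Epsilon 6, Zeta 4, Eta 1 (total 29).

Alpha: 1; Beta: 7; Gamma: 9; Delta: 1; Epsilon: 6; Zeta: 4; Eta: 1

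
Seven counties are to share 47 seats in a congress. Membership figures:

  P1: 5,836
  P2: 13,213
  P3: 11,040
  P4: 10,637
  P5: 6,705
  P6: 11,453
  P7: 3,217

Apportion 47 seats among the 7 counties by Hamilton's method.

Total 62101; standard divisor 62101/47 ≈ 1321.298.
Standard quotas: P1 4.4169, P2 10.0000, P3 8.3554, P4 8.0504, P5 5.0746, P6 8.6680, P7 2.4347.
Lower quotas: P1 4, P2 10, P3 8, P4 8, P5 5, P6 8, P7 2 (sum 45, leaving 2 seats).
Remainders in descending order: P6 0.6680, P7 0.4347, P1 0.4169, P3 0.3554, P5 0.0746, P4 0.0504, P2 0.0000.
Largest remainders: P6, P7 receive the extra seats.

P1 4, P2 10, P3 8, P4 8, P5 5, P6 9, P7 3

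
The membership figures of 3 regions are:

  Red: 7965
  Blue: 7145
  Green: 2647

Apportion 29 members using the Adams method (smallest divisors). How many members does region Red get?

13

Standard divisor 17757/29 ≈ 612.31; standard quotas: Red 13.008, Blue 11.669, Green 4.323.
Rounding up gives 14, 12, 5 = 31 seats, so the divisor must be adjusted.
With modified divisor 656: modified quotas Red 12.142, Blue 10.892, Green 4.035.
Rounding up: Red 13, Blue 11, Green 5 (total 29).
Red receives 13.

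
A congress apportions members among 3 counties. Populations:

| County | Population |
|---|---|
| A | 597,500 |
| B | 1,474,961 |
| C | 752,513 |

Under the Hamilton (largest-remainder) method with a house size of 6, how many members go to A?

Standard divisor: 2824974 ÷ 6 = 470829.
Standard quotas: A 1.2690, B 3.1327, C 1.5983.
Lower quotas: A 1, B 3, C 1 (sum 5, leaving 1 seat).
Remainders in descending order: C 0.5983, A 0.2690, B 0.1327.
The surplus seat goes to C.
A receives 1.

1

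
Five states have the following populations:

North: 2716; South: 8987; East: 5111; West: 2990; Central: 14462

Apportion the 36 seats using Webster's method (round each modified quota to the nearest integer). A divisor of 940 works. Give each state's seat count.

North=3, South=10, East=5, West=3, Central=15

With modified divisor 940: modified quotas North 2.889, South 9.561, East 5.437, West 3.181, Central 15.385.
Rounding to the nearest integer: North 3, South 10, East 5, West 3, Central 15 (total 36).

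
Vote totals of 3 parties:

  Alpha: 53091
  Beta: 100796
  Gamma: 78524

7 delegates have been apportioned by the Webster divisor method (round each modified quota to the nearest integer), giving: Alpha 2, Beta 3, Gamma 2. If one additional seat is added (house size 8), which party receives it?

Priority for the next seat is population ÷ (current seats + 0.5).
Priorities: Alpha 21236.400, Beta 28798.857, Gamma 31409.600.
Highest priority: Gamma.

Gamma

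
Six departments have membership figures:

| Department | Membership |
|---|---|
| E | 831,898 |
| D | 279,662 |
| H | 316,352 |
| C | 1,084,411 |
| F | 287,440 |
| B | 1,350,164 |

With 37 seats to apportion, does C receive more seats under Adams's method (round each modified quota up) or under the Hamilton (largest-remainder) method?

Adams: E 7, D 3, H 3, C 9, F 3, B 12.
Hamilton: E 7, D 2, H 3, C 10, F 3, B 12.
C gets 9 under Adams and 10 under Hamilton.

Hamilton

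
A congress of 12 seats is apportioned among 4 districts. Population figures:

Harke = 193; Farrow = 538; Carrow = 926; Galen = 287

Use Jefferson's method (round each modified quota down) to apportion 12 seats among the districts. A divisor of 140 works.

With modified divisor 140: modified quotas Harke 1.379, Farrow 3.843, Carrow 6.614, Galen 2.050.
Rounding down: Harke 1, Farrow 3, Carrow 6, Galen 2 (total 12).

Harke: 1, Farrow: 3, Carrow: 6, Galen: 2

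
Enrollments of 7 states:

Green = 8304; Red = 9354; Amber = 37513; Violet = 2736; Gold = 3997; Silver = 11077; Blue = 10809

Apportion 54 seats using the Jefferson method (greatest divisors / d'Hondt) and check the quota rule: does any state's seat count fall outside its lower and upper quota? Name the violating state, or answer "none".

Amber

Standard quotas: Green 5.352, Red 6.028, Amber 24.176, Violet 1.763, Gold 2.576, Silver 7.139, Blue 6.966.
Jefferson allocation: Green 5, Red 6, Amber 26, Violet 1, Gold 2, Silver 7, Blue 7.
Amber has quota 24.176 (lower 24, upper 25) but receives 26 — outside the quota interval.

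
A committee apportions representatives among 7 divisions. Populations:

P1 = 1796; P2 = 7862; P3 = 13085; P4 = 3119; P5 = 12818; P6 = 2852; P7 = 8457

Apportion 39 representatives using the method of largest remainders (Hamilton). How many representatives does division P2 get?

6

Total 49989; standard divisor 49989/39 ≈ 1281.769.
Standard quotas: P1 1.4012, P2 6.1337, P3 10.2085, P4 2.4334, P5 10.0002, P6 2.2250, P7 6.5979.
Lower quotas: P1 1, P2 6, P3 10, P4 2, P5 10, P6 2, P7 6 (sum 37, leaving 2 seats).
Remainders in descending order: P7 0.5979, P4 0.4334, P1 0.4012, P6 0.2250, P3 0.2085, P2 0.1337, P5 0.0002.
The surplus seats go to P7, P4.
P2 receives 6.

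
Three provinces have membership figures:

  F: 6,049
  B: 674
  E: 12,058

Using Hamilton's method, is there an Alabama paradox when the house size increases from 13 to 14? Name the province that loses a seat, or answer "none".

B

At 13 seats: F 4, B 1, E 8.
At 14 seats: F 5, B 0, E 9.
B drops from 1 to 0.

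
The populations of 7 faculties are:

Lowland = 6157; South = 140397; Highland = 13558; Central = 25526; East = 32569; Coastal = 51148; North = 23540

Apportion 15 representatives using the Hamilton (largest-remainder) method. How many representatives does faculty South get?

The standard divisor is 292895/15 ≈ 19526.333.
Standard quotas: Lowland 0.3153, South 7.1901, Highland 0.6943, Central 1.3073, East 1.6680, Coastal 2.6194, North 1.2056.
Lower quotas: Lowland 0, South 7, Highland 0, Central 1, East 1, Coastal 2, North 1 (sum 12, leaving 3 seats).
Remainders in descending order: Highland 0.6943, East 0.6680, Coastal 0.6194, Lowland 0.3153, Central 0.3073, North 0.2056, South 0.1901.
Largest remainders: Highland, East, Coastal receive the extra seats.
South receives 7.

7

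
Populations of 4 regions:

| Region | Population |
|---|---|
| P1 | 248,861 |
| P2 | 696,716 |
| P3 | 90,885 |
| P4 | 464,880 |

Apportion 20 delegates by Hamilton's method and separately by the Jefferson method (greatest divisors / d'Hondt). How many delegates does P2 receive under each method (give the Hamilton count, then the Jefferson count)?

9 and 10

Hamilton: P1 4, P2 9, P3 1, P4 6.
Jefferson: P1 3, P2 10, P3 1, P4 6.
P2 gets 9 under Hamilton and 10 under Jefferson.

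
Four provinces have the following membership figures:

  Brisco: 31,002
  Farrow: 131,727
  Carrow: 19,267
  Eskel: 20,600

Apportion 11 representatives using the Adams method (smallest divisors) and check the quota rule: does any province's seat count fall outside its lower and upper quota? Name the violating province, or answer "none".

none

Standard quotas: Brisco 1.683, Farrow 7.152, Carrow 1.046, Eskel 1.118.
Adams allocation: Brisco 2, Farrow 7, Carrow 1, Eskel 1.
Every allocation lies between the lower and upper quota.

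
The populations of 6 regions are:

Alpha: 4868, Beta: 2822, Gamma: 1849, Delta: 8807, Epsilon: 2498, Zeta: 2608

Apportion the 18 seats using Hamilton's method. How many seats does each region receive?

Alpha 4, Beta 2, Gamma 1, Delta 7, Epsilon 2, Zeta 2

Total 23452; standard divisor 23452/18 ≈ 1302.889.
Standard quotas: Alpha 3.7363, Beta 2.1660, Gamma 1.4192, Delta 6.7596, Epsilon 1.9173, Zeta 2.0017.
Lower quotas: Alpha 3, Beta 2, Gamma 1, Delta 6, Epsilon 1, Zeta 2 (sum 15, leaving 3 seats).
Remainders in descending order: Epsilon 0.9173, Delta 0.7596, Alpha 0.7363, Gamma 0.4192, Beta 0.1660, Zeta 0.0017.
Largest remainders: Epsilon, Delta, Alpha receive the extra seats.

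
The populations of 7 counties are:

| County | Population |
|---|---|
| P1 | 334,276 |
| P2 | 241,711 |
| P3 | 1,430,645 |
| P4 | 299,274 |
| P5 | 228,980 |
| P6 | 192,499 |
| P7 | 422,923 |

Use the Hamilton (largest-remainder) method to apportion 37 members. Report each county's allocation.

P1=4; P2=3; P3=17; P4=3; P5=3; P6=2; P7=5

The standard divisor is 3150308/37 ≈ 85143.459.
Standard quotas: P1 3.9260, P2 2.8389, P3 16.8028, P4 3.5149, P5 2.6893, P6 2.2609, P7 4.9672.
Lower quotas: P1 3, P2 2, P3 16, P4 3, P5 2, P6 2, P7 4 (sum 32, leaving 5 seats).
Remainders in descending order: P7 0.9672, P1 0.9260, P2 0.8389, P3 0.8028, P5 0.6893, P4 0.5149, P6 0.2609.
The surplus seats go to P7, P1, P2, P3, P5.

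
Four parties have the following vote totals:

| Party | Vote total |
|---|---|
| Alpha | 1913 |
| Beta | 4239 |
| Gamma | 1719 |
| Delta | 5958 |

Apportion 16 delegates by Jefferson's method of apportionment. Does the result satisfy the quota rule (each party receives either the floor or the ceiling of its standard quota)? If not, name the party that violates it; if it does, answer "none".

none

Standard quotas: Alpha 2.213, Beta 4.904, Gamma 1.989, Delta 6.893.
Jefferson allocation: Alpha 2, Beta 5, Gamma 2, Delta 7.
Every allocation lies between the lower and upper quota.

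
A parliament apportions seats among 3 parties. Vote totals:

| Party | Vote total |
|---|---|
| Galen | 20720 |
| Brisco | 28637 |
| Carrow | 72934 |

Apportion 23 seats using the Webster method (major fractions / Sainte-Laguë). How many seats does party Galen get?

4

Standard divisor 122291/23 ≈ 5317; standard quotas: Galen 3.897, Brisco 5.386, Carrow 13.717.
Rounding to the nearest integer gives Galen 4, Brisco 5, Carrow 14 — total 23, matching the house size, so no adjustment is needed.
Galen receives 4.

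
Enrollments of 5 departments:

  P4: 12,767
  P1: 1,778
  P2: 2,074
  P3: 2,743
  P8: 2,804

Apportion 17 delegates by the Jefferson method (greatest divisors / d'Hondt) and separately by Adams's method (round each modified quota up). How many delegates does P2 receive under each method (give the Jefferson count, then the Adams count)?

1 and 2

Jefferson: P4 11, P1 1, P2 1, P3 2, P8 2.
Adams: P4 9, P1 2, P2 2, P3 2, P8 2.
P2 gets 1 under Jefferson and 2 under Adams.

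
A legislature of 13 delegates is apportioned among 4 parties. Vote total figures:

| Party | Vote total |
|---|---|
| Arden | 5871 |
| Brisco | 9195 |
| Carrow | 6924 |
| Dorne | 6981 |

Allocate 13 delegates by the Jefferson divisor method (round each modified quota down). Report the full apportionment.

Arden: 3; Brisco: 4; Carrow: 3; Dorne: 3

Standard divisor 28971/13 ≈ 2228.538; standard quotas: Arden 2.634, Brisco 4.126, Carrow 3.107, Dorne 3.133.
Rounding down gives 2, 4, 3, 3 = 12 seats, so the divisor must be adjusted.
With modified divisor 1900: modified quotas Arden 3.090, Brisco 4.839, Carrow 3.644, Dorne 3.674.
Rounding down: Arden 3, Brisco 4, Carrow 3, Dorne 3 (total 13).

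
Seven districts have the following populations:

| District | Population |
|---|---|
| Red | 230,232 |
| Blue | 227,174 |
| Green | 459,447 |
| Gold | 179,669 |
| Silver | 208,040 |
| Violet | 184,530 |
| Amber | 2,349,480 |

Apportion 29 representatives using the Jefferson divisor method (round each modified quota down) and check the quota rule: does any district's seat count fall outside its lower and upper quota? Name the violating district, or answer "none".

Amber

Standard quotas: Red 1.739, Blue 1.716, Green 3.471, Gold 1.357, Silver 1.572, Violet 1.394, Amber 17.750.
Jefferson allocation: Red 2, Blue 1, Green 3, Gold 1, Silver 1, Violet 1, Amber 20.
Amber has quota 17.750 (lower 17, upper 18) but receives 20 — outside the quota interval.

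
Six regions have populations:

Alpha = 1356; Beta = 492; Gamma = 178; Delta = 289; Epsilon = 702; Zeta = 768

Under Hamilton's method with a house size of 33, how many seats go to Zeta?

The standard divisor is 3785/33 ≈ 114.697.
Standard quotas: Alpha 11.822, Beta 4.290, Gamma 1.552, Delta 2.520, Epsilon 6.120, Zeta 6.696.
Lower quotas: Alpha 11, Beta 4, Gamma 1, Delta 2, Epsilon 6, Zeta 6 (sum 30, leaving 3 seats).
Remainders in descending order: Alpha 0.822, Zeta 0.696, Gamma 0.552, Delta 0.520, Beta 0.290, Epsilon 0.120.
The surplus seats go to Alpha, Zeta, Gamma.
Zeta receives 7.

7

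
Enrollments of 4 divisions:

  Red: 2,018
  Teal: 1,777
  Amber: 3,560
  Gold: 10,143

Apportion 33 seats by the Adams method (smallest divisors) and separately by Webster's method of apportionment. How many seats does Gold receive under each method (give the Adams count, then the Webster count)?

Adams: Red 4, Teal 4, Amber 7, Gold 18.
Webster: Red 4, Teal 3, Amber 7, Gold 19.
Gold gets 18 under Adams and 19 under Webster.

18 and 19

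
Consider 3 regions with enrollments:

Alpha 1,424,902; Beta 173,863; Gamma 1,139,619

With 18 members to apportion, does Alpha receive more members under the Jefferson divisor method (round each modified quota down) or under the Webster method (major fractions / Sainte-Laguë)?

Jefferson

Jefferson: Alpha 10, Beta 1, Gamma 7.
Webster: Alpha 9, Beta 1, Gamma 8.
Alpha gets 10 under Jefferson and 9 under Webster.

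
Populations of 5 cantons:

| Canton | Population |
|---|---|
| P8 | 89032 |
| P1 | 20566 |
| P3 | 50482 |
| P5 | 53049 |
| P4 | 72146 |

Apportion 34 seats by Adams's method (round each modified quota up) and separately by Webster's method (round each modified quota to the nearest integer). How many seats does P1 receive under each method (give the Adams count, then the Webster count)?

Adams: P8 10, P1 3, P3 6, P5 6, P4 9.
Webster: P8 11, P1 2, P3 6, P5 6, P4 9.
P1 gets 3 under Adams and 2 under Webster.

3 and 2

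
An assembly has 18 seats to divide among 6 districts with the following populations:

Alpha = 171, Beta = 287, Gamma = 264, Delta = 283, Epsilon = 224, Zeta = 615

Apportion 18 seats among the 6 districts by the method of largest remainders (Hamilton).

Standard divisor: 1844 ÷ 18 ≈ 102.444.
Standard quotas: Alpha 1.669, Beta 2.802, Gamma 2.577, Delta 2.762, Epsilon 2.187, Zeta 6.003.
Lower quotas: Alpha 1, Beta 2, Gamma 2, Delta 2, Epsilon 2, Zeta 6 (sum 15, leaving 3 seats).
Remainders in descending order: Beta 0.802, Delta 0.762, Alpha 0.669, Gamma 0.577, Epsilon 0.187, Zeta 0.003.
Largest remainders: Beta, Delta, Alpha receive the extra seats.

Alpha=2, Beta=3, Gamma=2, Delta=3, Epsilon=2, Zeta=6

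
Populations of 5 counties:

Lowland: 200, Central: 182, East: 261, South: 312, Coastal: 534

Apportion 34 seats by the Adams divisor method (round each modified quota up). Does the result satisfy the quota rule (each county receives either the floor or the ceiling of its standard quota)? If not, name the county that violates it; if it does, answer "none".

none

Standard quotas: Lowland 4.567, Central 4.156, East 5.960, South 7.124, Coastal 12.193.
Adams allocation: Lowland 5, Central 4, East 6, South 7, Coastal 12.
Every allocation lies between the lower and upper quota.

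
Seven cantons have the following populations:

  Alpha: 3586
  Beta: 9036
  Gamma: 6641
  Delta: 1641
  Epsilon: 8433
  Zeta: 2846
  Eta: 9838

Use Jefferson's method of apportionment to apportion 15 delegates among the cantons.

Alpha 1, Beta 4, Gamma 2, Delta 0, Epsilon 3, Zeta 1, Eta 4

Standard divisor 42021/15 ≈ 2801.4; standard quotas: Alpha 1.280, Beta 3.226, Gamma 2.371, Delta 0.586, Epsilon 3.010, Zeta 1.016, Eta 3.512.
Rounding down gives 1, 3, 2, 0, 3, 1, 3 = 13 seats, so the divisor must be adjusted.
With modified divisor 2240: modified quotas Alpha 1.601, Beta 4.034, Gamma 2.965, Delta 0.733, Epsilon 3.765, Zeta 1.271, Eta 4.392.
Rounding down: Alpha 1, Beta 4, Gamma 2, Delta 0, Epsilon 3, Zeta 1, Eta 4 (total 15).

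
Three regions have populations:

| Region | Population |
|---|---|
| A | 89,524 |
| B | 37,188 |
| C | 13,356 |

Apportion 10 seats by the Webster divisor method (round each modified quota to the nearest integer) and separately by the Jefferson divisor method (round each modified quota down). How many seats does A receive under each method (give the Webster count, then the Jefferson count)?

Webster: A 6, B 3, C 1.
Jefferson: A 7, B 2, C 1.
A gets 6 under Webster and 7 under Jefferson.

6 and 7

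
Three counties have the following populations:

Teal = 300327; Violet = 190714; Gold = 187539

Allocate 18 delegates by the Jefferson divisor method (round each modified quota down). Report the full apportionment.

Standard divisor 678580/18 ≈ 37698.889; standard quotas: Teal 7.966, Violet 5.059, Gold 4.975.
Rounding down gives 7, 5, 4 = 16 seats, so the divisor must be adjusted.
With modified divisor 35400: modified quotas Teal 8.484, Violet 5.387, Gold 5.298.
Rounding down: Teal 8, Violet 5, Gold 5 (total 18).

Teal 8, Violet 5, Gold 5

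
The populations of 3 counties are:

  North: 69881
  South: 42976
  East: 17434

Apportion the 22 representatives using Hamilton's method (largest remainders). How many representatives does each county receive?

North 12, South 7, East 3

Total 130291; standard divisor 130291/22 ≈ 5922.318.
Standard quotas: North 11.7996, South 7.2566, East 2.9438.
Lower quotas: North 11, South 7, East 2 (sum 20, leaving 2 seats).
Remainders in descending order: East 0.9438, North 0.7996, South 0.2566.
The surplus seats go to East, North.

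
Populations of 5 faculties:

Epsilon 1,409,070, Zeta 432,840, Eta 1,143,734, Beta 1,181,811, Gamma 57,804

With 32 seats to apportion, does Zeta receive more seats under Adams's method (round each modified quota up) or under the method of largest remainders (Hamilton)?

Adams

Adams: Epsilon 10, Zeta 4, Eta 8, Beta 9, Gamma 1.
Hamilton: Epsilon 11, Zeta 3, Eta 9, Beta 9, Gamma 0.
Zeta gets 4 under Adams and 3 under Hamilton.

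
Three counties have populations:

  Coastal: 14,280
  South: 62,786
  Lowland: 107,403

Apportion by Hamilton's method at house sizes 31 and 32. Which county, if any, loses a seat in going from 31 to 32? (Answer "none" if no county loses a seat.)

none

At 31 seats: Coastal 2, South 11, Lowland 18.
At 32 seats: Coastal 2, South 11, Lowland 19.
No county's allocation decreased.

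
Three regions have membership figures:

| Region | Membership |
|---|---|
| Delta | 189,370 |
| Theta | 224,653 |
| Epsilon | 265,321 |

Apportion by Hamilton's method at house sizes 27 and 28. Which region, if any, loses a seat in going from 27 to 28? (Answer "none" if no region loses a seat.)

none

At 27 seats: Delta 7, Theta 9, Epsilon 11.
At 28 seats: Delta 8, Theta 9, Epsilon 11.
No region's allocation decreased.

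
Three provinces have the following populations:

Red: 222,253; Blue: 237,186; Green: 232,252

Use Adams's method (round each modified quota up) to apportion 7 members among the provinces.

Red=2, Blue=3, Green=2

Standard divisor 691691/7 ≈ 98813; standard quotas: Red 2.249, Blue 2.400, Green 2.350.
Rounding up gives 3, 3, 3 = 9 seats, so the divisor must be adjusted.
With modified divisor 117400: modified quotas Red 1.893, Blue 2.020, Green 1.978.
Rounding up: Red 2, Blue 3, Green 2 (total 7).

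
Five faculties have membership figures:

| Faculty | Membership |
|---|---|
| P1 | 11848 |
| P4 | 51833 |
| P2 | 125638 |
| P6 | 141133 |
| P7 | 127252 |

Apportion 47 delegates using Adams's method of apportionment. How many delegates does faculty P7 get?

Standard divisor 457704/47 ≈ 9738.383; standard quotas: P1 1.217, P4 5.323, P2 12.901, P6 14.492, P7 13.067.
Rounding up gives 2, 6, 13, 15, 14 = 50 seats, so the divisor must be adjusted.
With modified divisor 10420: modified quotas P1 1.137, P4 4.974, P2 12.057, P6 13.544, P7 12.212.
Rounding up: P1 2, P4 5, P2 13, P6 14, P7 13 (total 47).
P7 receives 13.

13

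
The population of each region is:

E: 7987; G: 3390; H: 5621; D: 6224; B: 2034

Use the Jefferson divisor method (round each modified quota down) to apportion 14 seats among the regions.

Standard divisor 25256/14 ≈ 1804; standard quotas: E 4.427, G 1.879, H 3.116, D 3.450, B 1.127.
Rounding down gives 4, 1, 3, 3, 1 = 12 seats, so the divisor must be adjusted.
With modified divisor 1580: modified quotas E 5.055, G 2.146, H 3.558, D 3.939, B 1.287.
Rounding down: E 5, G 2, H 3, D 3, B 1 (total 14).

E: 5, G: 2, H: 3, D: 3, B: 1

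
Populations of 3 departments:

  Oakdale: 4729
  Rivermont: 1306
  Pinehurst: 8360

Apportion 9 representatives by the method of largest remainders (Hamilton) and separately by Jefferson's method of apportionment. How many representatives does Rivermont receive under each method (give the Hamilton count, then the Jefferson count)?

1 and 0

Hamilton: Oakdale 3, Rivermont 1, Pinehurst 5.
Jefferson: Oakdale 3, Rivermont 0, Pinehurst 6.
Rivermont gets 1 under Hamilton and 0 under Jefferson.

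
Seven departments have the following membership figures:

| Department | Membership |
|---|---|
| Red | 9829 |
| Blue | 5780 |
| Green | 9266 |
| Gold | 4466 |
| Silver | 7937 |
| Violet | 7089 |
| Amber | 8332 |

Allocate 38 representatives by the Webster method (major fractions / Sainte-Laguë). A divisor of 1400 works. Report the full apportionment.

With modified divisor 1400: modified quotas Red 7.021, Blue 4.129, Green 6.619, Gold 3.190, Silver 5.669, Violet 5.064, Amber 5.951.
Rounding to the nearest integer: Red 7, Blue 4, Green 7, Gold 3, Silver 6, Violet 5, Amber 6 (total 38).

Red 7, Blue 4, Green 7, Gold 3, Silver 6, Violet 5, Amber 6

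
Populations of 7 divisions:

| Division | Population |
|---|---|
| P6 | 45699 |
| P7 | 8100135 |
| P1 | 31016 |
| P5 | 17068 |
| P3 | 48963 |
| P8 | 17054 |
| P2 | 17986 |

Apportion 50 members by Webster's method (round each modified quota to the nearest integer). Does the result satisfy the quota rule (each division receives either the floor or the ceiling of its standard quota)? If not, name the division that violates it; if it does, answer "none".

P7

Standard quotas: P6 0.276, P7 48.926, P1 0.187, P5 0.103, P3 0.296, P8 0.103, P2 0.109.
Webster allocation: P6 0, P7 50, P1 0, P5 0, P3 0, P8 0, P2 0.
P7 has quota 48.926 (lower 48, upper 49) but receives 50 — outside the quota interval.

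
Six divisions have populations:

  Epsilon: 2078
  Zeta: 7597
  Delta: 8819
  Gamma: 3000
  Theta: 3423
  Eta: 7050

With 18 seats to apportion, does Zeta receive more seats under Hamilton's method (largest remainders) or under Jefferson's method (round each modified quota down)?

Hamilton: Epsilon 1, Zeta 4, Delta 5, Gamma 2, Theta 2, Eta 4.
Jefferson: Epsilon 1, Zeta 5, Delta 5, Gamma 1, Theta 2, Eta 4.
Zeta gets 4 under Hamilton and 5 under Jefferson.

Jefferson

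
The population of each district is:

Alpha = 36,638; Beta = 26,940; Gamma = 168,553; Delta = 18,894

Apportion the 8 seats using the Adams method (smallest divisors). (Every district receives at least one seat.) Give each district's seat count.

Standard divisor 251025/8 ≈ 31378.125; standard quotas: Alpha 1.168, Beta 0.859, Gamma 5.372, Delta 0.602.
Rounding up gives 2, 1, 6, 1 = 10 seats, so the divisor must be adjusted.
With modified divisor 39400: modified quotas Alpha 0.930, Beta 0.684, Gamma 4.278, Delta 0.480.
Rounding up: Alpha 1, Beta 1, Gamma 5, Delta 1 (total 8).

Alpha: 1; Beta: 1; Gamma: 5; Delta: 1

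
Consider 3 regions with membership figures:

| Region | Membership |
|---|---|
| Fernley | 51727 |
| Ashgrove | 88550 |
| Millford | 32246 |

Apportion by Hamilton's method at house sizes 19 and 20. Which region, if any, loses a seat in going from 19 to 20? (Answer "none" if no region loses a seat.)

none

At 19 seats: Fernley 6, Ashgrove 10, Millford 3.
At 20 seats: Fernley 6, Ashgrove 10, Millford 4.
No region's allocation decreased.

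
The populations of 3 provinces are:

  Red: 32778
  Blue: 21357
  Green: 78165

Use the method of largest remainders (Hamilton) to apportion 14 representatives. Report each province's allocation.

Total 132300; standard divisor 132300/14 = 9450.
Standard quotas: Red 3.4686, Blue 2.2600, Green 8.2714.
Lower quotas: Red 3, Blue 2, Green 8 (sum 13, leaving 1 seat).
Remainders in descending order: Red 0.4686, Green 0.2714, Blue 0.2600.
Largest remainder: Red receives the extra seat.

Red 4, Blue 2, Green 8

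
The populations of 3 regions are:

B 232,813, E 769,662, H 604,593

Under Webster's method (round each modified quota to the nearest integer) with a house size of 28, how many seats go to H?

11

Standard divisor 1607068/28 ≈ 57395.286; standard quotas: B 4.056, E 13.410, H 10.534.
Rounding to the nearest integer gives B 4, E 13, H 11 — total 28, matching the house size, so no adjustment is needed.
H receives 11.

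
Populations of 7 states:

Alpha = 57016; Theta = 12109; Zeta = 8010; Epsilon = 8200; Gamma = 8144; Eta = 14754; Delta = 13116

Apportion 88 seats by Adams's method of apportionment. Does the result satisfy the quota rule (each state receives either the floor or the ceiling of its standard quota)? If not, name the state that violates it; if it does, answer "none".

Alpha

Standard quotas: Alpha 41.347, Theta 8.781, Zeta 5.809, Epsilon 5.946, Gamma 5.906, Eta 10.699, Delta 9.511.
Adams allocation: Alpha 40, Theta 9, Zeta 6, Epsilon 6, Gamma 6, Eta 11, Delta 10.
Alpha has quota 41.347 (lower 41, upper 42) but receives 40 — outside the quota interval.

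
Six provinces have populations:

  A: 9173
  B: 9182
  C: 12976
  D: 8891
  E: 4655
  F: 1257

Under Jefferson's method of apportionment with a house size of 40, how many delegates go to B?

Standard divisor 46134/40 ≈ 1153.35; standard quotas: A 7.953, B 7.961, C 11.251, D 7.709, E 4.036, F 1.090.
Rounding down gives 7, 7, 11, 7, 4, 1 = 37 seats, so the divisor must be adjusted.
With modified divisor 1100: modified quotas A 8.339, B 8.347, C 11.796, D 8.083, E 4.232, F 1.143.
Rounding down: A 8, B 8, C 11, D 8, E 4, F 1 (total 40).
B receives 8.

8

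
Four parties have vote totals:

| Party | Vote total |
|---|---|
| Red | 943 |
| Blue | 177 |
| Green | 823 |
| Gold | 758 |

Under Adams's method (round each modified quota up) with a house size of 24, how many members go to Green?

7

Standard divisor 2701/24 ≈ 112.542; standard quotas: Red 8.379, Blue 1.573, Green 7.313, Gold 6.735.
Rounding up gives 9, 2, 8, 7 = 26 seats, so the divisor must be adjusted.
With modified divisor 120: modified quotas Red 7.858, Blue 1.475, Green 6.858, Gold 6.317.
Rounding up: Red 8, Blue 2, Green 7, Gold 7 (total 24).
Green receives 7.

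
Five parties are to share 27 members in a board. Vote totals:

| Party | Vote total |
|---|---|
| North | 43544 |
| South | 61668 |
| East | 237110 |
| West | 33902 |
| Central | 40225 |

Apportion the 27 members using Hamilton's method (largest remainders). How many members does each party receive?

North 3; South 4; East 15; West 2; Central 3

The standard divisor is 416449/27 ≈ 15424.037.
Standard quotas: North 2.8231, South 3.9982, East 15.3728, West 2.1980, Central 2.6079.
Lower quotas: North 2, South 3, East 15, West 2, Central 2 (sum 24, leaving 3 seats).
Remainders in descending order: South 0.9982, North 0.8231, Central 0.6079, East 0.3728, West 0.1980.
Largest remainders: South, North, Central receive the extra seats.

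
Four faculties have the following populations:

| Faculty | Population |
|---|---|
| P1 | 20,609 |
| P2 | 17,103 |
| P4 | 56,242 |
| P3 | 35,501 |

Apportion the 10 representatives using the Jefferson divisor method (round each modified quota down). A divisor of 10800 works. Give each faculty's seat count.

With modified divisor 10800: modified quotas P1 1.908, P2 1.584, P4 5.208, P3 3.287.
Rounding down: P1 1, P2 1, P4 5, P3 3 (total 10).

P1: 1, P2: 1, P4: 5, P3: 3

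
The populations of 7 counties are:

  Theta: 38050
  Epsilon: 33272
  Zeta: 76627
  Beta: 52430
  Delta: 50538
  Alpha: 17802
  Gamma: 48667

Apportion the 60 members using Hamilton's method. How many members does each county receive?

Theta 7; Epsilon 6; Zeta 15; Beta 10; Delta 10; Alpha 3; Gamma 9

Total 317386; standard divisor 317386/60 ≈ 5289.767.
Standard quotas: Theta 7.1931, Epsilon 6.2899, Zeta 14.4859, Beta 9.9116, Delta 9.5539, Alpha 3.3654, Gamma 9.2002.
Lower quotas: Theta 7, Epsilon 6, Zeta 14, Beta 9, Delta 9, Alpha 3, Gamma 9 (sum 57, leaving 3 seats).
Remainders in descending order: Beta 0.9116, Delta 0.5539, Zeta 0.4859, Alpha 0.3654, Epsilon 0.2899, Gamma 0.2002, Theta 0.1931.
Largest remainders: Beta, Delta, Zeta receive the extra seats.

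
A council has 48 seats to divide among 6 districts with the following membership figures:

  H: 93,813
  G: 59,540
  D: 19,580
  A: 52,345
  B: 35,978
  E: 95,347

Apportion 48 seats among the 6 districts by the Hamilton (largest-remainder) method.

H=12, G=8, D=3, A=7, B=5, E=13

Total 356603; standard divisor 356603/48 ≈ 7429.229.
Standard quotas: H 12.6276, G 8.0143, D 2.6355, A 7.0458, B 4.8428, E 12.8340.
Lower quotas: H 12, G 8, D 2, A 7, B 4, E 12 (sum 45, leaving 3 seats).
Remainders in descending order: B 0.8428, E 0.8340, D 0.6355, H 0.6276, A 0.0458, G 0.0143.
The surplus seats go to B, E, D.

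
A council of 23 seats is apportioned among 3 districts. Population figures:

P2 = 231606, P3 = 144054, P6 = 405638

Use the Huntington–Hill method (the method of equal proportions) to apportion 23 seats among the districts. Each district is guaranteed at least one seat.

P2=7, P3=4, P6=12

With divisor 33892: modified quotas P2 6.834, P3 4.250, P6 11.969.
Geometric-mean thresholds: P2 √(6·7)=6.481, P3 √(4·5)=4.472, P6 √(11·12)=11.489.
Each quota rounded against its threshold gives P2 7, P3 4, P6 12 (total 23).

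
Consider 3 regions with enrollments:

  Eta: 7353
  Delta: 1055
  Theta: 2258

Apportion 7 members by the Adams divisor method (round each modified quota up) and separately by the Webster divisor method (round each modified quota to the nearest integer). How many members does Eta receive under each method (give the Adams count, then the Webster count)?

4 and 5

Adams: Eta 4, Delta 1, Theta 2.
Webster: Eta 5, Delta 1, Theta 1.
Eta gets 4 under Adams and 5 under Webster.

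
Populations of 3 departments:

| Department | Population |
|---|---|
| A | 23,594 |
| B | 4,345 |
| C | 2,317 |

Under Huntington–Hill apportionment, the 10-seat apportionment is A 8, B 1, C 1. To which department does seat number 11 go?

B

Priority for the next seat is population ÷ (√(s·(s+1))).
Priorities: A 2780.580, B 3072.379, C 1638.366.
Highest priority: B.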